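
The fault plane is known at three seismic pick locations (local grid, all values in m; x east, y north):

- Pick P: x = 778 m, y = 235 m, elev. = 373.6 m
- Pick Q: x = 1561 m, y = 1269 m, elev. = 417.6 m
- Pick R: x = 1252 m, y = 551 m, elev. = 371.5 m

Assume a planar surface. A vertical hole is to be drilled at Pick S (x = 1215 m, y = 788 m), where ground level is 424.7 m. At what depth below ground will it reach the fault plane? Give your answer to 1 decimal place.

Two edge vectors: Pick P→Pick Q = (783, 1034, 44), Pick P→Pick R = (474, 316, -2.1).
Normal n = (Pick P→Pick Q) × (Pick P→Pick R) = (-16075.4, 22500.3, -242688).
So ∂z/∂x = −n_x/n_z = −0.066239 and ∂z/∂y = −n_y/n_z = 0.092713.
Intercept c from Pick P: 373.6 + 51.53 − 21.79 = 403.35.
At (1215, 788): z_contact = −80.48 + 73.06 + 403.35 = 395.92 m.
Depth below ground = 424.7 − 395.92 = 28.8 m.

28.8 m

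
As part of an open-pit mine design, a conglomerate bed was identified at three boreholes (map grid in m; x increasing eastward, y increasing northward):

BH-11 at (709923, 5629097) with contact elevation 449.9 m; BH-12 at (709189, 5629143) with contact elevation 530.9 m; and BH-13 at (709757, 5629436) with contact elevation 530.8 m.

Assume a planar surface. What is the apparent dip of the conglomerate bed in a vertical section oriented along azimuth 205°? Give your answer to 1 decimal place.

Let the plane be z = a·x + b·y + c.
BH-12−BH-11: −734a + 46b = 81;  BH-13−BH-11: −166a + 339b = 80.9.
Solving gives a = −0.09842, b = 0.19045.
Unit vector along 205° is (sin 205°, cos 205°) = (-0.4226, -0.9063).
Slope in that direction = a·(-0.4226) + b·(-0.9063) = −0.13101.
Apparent dip = arctan|0.13101| = 7.5° (true dip is 12.1°, so apparent ≤ true as expected).

7.5°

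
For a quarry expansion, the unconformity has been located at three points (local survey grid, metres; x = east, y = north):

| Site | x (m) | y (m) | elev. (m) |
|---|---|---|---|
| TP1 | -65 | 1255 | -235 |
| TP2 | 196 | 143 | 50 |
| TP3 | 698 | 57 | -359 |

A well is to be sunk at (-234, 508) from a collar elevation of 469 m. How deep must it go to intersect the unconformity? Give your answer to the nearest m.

Two edge vectors: TP1→TP2 = (261, -1112, 285), TP1→TP3 = (763, -1198, -124).
Normal n = (TP1→TP2) × (TP1→TP3) = (479318, 249819, 535778).
So ∂z/∂x = −n_x/n_z = −0.89462 and ∂z/∂y = −n_y/n_z = −0.46627.
Intercept c from TP1: -235 − 58.15 + 585.17 = 292.02.
At (-234, 508): z_contact = 209.3 − 236.9 + 292.02 = 264.5 m.
Depth below ground = 469 − 264.5 = 205 m.

205 m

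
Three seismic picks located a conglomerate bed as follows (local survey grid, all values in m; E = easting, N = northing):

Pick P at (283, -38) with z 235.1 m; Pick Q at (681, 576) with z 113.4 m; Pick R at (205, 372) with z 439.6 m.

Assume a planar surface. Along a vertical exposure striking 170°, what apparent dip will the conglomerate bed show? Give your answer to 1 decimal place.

25.6°

Two edge vectors: Pick P→Pick Q = (398, 614, -121.7), Pick P→Pick R = (-78, 410, 204.5).
Normal n = (Pick P→Pick Q) × (Pick P→Pick R) = (175460, -71898.4, 211072).
So ∂z/∂E = −n_x/n_z = −0.83128 and ∂z/∂N = −n_y/n_z = 0.34063.
Unit vector along 170° is (sin 170°, cos 170°) = (0.1736, -0.9848).
Slope in that direction = a·(0.1736) + b·(-0.9848) = −0.47981.
Apparent dip = arctan|0.47981| = 25.6° (true dip is 41.9°, so apparent ≤ true as expected).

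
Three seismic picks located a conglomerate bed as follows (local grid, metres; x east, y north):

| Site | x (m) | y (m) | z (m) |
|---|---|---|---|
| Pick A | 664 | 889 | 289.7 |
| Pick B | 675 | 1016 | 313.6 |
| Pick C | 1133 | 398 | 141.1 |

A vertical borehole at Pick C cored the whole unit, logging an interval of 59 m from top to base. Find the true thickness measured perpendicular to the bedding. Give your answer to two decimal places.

57.55 m

Let the plane be z = a·x + b·y + c.
Pick B−Pick A: 11a + 127b = 23.9;  Pick C−Pick A: 469a − 491b = −148.6.
Solving gives a = −0.10987, b = 0.19770.
|∇z| = √(a²+b²) = 0.22618, so dip δ = arctan(0.22618) = 12.74°.
True thickness = vertical thickness × cos δ = 59 × cos 12.74° = 57.55 m.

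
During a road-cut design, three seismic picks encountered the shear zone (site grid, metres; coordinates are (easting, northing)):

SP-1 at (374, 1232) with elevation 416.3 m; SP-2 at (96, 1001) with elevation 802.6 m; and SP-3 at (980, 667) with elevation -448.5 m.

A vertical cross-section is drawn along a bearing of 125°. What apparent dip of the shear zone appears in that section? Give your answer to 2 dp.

49.36°

Two edge vectors: SP-1→SP-2 = (-278, -231, 386.3), SP-1→SP-3 = (606, -565, -864.8).
Normal n = (SP-1→SP-2) × (SP-1→SP-3) = (418028.3, -6316.6, 297056).
So ∂z/∂E = −n_x/n_z = −1.40724 and ∂z/∂N = −n_y/n_z = 0.02126.
Unit vector along 125° is (sin 125°, cos 125°) = (0.8192, -0.5736).
Slope in that direction = a·(0.8192) + b·(-0.5736) = −1.16494.
Apparent dip = arctan|1.16494| = 49.36° (true dip is 54.6°, so apparent ≤ true as expected).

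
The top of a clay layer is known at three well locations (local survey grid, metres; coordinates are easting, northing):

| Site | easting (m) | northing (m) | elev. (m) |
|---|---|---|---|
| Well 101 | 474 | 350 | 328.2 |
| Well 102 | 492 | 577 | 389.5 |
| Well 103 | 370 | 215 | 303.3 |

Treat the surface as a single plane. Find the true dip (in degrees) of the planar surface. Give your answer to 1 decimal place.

Two edge vectors: Well 101→Well 102 = (18, 227, 61.3), Well 101→Well 103 = (-104, -135, -24.9).
Normal n = (Well 101→Well 102) × (Well 101→Well 103) = (2623.2, -5927, 21178).
So ∂z/∂easting = −n_x/n_z = −0.12386 and ∂z/∂northing = −n_y/n_z = 0.27987.
Gradient magnitude |∇z| = √(a² + b²) = √(0.01534 + 0.07832) = 0.30605.
True dip = arctan(0.30605) = 17.0°, dipping toward SSE (azimuth ≈ 156°).

17.0°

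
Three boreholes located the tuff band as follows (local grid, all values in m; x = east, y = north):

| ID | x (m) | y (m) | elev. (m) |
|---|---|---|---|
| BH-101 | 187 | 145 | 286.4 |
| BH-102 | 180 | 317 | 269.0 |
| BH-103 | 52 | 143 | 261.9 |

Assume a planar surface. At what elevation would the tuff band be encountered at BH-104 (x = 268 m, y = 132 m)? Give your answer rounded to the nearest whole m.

Two edge vectors: BH-101→BH-102 = (-7, 172, -17.4), BH-101→BH-103 = (-135, -2, -24.5).
Normal n = (BH-101→BH-102) × (BH-101→BH-103) = (-4248.8, 2177.5, 23234).
So ∂z/∂x = −n_x/n_z = 0.18287 and ∂z/∂y = −n_y/n_z = −0.09372.
Intercept c from BH-101: 286.4 − 34.20 + 13.59 = 265.79.
At (268, 132): z = 49.0 − 12.4 + 265.79 = 302.4 m.

302 m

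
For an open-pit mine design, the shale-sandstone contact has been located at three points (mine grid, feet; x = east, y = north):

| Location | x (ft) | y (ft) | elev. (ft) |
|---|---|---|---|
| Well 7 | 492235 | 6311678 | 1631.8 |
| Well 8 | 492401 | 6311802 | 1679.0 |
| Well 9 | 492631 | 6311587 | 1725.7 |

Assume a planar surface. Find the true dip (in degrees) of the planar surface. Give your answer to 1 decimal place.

14.2°

Two edge vectors: Well 7→Well 8 = (166, 124, 47.2), Well 7→Well 9 = (396, -91, 93.9).
Normal n = (Well 7→Well 8) × (Well 7→Well 9) = (15938.8, 3103.8, -64210).
So ∂z/∂x = −n_x/n_z = 0.24823 and ∂z/∂y = −n_y/n_z = 0.04834.
Gradient magnitude |∇z| = √(a² + b²) = √(0.06162 + 0.00234) = 0.25289.
True dip = arctan(0.25289) = 14.2°, dipping toward W (azimuth ≈ 259°).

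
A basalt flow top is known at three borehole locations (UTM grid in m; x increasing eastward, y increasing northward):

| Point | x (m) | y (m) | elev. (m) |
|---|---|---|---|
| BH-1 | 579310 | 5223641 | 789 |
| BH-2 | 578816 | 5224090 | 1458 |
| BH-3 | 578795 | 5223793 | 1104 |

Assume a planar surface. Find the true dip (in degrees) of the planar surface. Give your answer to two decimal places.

Two edge vectors: BH-1→BH-2 = (-494, 449, 669), BH-1→BH-3 = (-515, 152, 315).
Normal n = (BH-1→BH-2) × (BH-1→BH-3) = (39747, -188925, 156147).
So ∂z/∂x = −n_x/n_z = −0.25455 and ∂z/∂y = −n_y/n_z = 1.20992.
Gradient magnitude |∇z| = √(a² + b²) = √(0.06479 + 1.46390) = 1.23640.
True dip = arctan(1.23640) = 51.03°, dipping toward SSE (azimuth ≈ 168°).

51.03°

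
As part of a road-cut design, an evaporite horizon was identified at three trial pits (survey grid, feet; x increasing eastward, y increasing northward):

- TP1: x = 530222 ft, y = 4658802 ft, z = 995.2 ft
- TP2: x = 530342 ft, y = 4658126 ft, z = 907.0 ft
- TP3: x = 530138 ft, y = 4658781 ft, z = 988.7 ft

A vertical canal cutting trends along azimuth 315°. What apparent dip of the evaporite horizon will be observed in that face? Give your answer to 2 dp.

Let the plane be z = a·x + b·y + c.
TP2−TP1: 120a − 676b = −88.2;  TP3−TP1: −84a − 21b = −6.5.
Solving gives a = 0.04286, b = 0.13808.
Unit vector along 315° is (sin 315°, cos 315°) = (-0.7071, 0.7071).
Slope in that direction = a·(-0.7071) + b·(0.7071) = 0.06733.
Apparent dip = arctan|0.06733| = 3.85° (true dip is 8.2°, so apparent ≤ true as expected).

3.85°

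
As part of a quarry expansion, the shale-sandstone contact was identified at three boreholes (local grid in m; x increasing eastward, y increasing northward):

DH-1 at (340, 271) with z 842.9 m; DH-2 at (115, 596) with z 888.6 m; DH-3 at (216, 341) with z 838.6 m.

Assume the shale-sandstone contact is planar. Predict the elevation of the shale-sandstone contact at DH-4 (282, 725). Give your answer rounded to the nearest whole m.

Let the plane be z = a·x + b·y + c.
DH-2−DH-1: −225a + 325b = 45.7;  DH-3−DH-1: −124a + 70b = −4.3.
Solving gives a = 0.18723, b = 0.27024.
Then c = 842.9 − a·340 − b·271 = 706.01.
At (282, 725): z = 52.8 + 195.9 + 706.01 = 954.7 m.

955 m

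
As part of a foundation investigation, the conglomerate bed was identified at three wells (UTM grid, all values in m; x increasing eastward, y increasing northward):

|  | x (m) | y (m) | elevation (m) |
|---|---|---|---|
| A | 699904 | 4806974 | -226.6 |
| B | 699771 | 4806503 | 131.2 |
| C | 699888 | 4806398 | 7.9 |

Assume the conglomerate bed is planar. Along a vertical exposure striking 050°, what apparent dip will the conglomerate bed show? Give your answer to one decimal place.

Two edge vectors: A→B = (-133, -471, 357.8), A→C = (-16, -576, 234.5).
Normal n = (A→B) × (A→C) = (95643.3, 25463.7, 69072).
So ∂z/∂x = −n_x/n_z = −1.38469 and ∂z/∂y = −n_y/n_z = −0.36865.
Unit vector along 050° is (sin 50°, cos 50°) = (0.7660, 0.6428).
Slope in that direction = a·(0.7660) + b·(0.6428) = −1.29770.
Apparent dip = arctan|1.29770| = 52.4° (true dip is 55.1°, so apparent ≤ true as expected).

52.4°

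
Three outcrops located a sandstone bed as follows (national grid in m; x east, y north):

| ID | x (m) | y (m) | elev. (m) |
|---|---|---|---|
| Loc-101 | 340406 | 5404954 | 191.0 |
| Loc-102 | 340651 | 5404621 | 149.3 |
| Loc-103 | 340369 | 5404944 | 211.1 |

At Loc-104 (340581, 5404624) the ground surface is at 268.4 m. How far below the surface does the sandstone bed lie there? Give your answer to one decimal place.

86.1 m

Two edge vectors: Loc-101→Loc-102 = (245, -333, -41.7), Loc-101→Loc-103 = (-37, -10, 20.1).
Normal n = (Loc-101→Loc-102) × (Loc-101→Loc-103) = (-7110.3, -3381.6, -14771).
So ∂z/∂x = −n_x/n_z = −0.481368899 and ∂z/∂y = −n_y/n_z = −0.228935075.
Intercept c from Loc-101: 191 + 163860.86 + 1237383.55 = 1401435.41.
At (340581, 5404624): z_contact = −163945.10 − 1237308.00 + 1401435.41 = 182.31 m.
Depth below ground = 268.4 − 182.31 = 86.1 m.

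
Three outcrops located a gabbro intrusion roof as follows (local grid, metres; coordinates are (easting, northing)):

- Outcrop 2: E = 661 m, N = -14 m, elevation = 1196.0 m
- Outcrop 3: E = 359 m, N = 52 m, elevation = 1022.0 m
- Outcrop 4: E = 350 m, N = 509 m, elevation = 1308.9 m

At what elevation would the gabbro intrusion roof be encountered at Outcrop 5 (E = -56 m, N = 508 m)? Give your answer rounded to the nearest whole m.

Two edge vectors: Outcrop 2→Outcrop 3 = (-302, 66, -174), Outcrop 2→Outcrop 4 = (-311, 523, 112.9).
Normal n = (Outcrop 2→Outcrop 3) × (Outcrop 2→Outcrop 4) = (98453.4, 88209.8, -137420).
So ∂z/∂E = −n_x/n_z = 0.71644 and ∂z/∂N = −n_y/n_z = 0.64190.
Intercept c from Outcrop 2: 1196 − 473.57 + 8.99 = 731.42.
At (-56, 508): z = −40.1 + 326.1 + 731.42 = 1017.4 m.

1017 m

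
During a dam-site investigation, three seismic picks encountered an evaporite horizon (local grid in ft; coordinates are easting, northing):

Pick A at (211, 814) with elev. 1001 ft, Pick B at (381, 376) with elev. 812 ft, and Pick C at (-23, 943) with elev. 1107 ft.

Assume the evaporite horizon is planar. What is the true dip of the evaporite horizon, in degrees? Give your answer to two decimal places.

23.03°

Two edge vectors: Pick A→Pick B = (170, -438, -189), Pick A→Pick C = (-234, 129, 106).
Normal n = (Pick A→Pick B) × (Pick A→Pick C) = (-22047, 26206, -80562).
So ∂z/∂easting = −n_x/n_z = −0.27367 and ∂z/∂northing = −n_y/n_z = 0.32529.
Gradient magnitude |∇z| = √(a² + b²) = √(0.07489 + 0.10581) = 0.42510.
True dip = arctan(0.42510) = 23.03°, dipping toward SE (azimuth ≈ 140°).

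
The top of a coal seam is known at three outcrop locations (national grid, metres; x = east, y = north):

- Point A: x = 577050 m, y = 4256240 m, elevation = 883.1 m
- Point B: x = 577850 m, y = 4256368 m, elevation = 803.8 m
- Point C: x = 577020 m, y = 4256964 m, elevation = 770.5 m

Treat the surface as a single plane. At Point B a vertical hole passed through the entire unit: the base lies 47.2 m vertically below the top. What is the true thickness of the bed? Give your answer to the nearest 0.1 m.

46.5 m

Two edge vectors: Point A→Point B = (800, 128, -79.3), Point A→Point C = (-30, 724, -112.6).
Normal n = (Point A→Point B) × (Point A→Point C) = (43000.4, 92459, 583040).
So ∂z/∂x = −n_x/n_z = −0.07375 and ∂z/∂y = −n_y/n_z = −0.15858.
|∇z| = √(a²+b²) = 0.17489, so dip δ = arctan(0.17489) = 9.92°.
True thickness = vertical thickness × cos δ = 47.2 × cos 9.92° = 46.5 m.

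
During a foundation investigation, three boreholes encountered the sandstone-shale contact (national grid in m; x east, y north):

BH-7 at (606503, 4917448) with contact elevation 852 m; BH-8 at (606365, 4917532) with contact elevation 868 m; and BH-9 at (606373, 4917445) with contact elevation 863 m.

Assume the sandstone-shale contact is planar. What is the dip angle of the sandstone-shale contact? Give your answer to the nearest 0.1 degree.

Let the plane be z = a·x + b·y + c.
BH-8−BH-7: −138a + 84b = 16;  BH-9−BH-7: −130a − 3b = 11.
Solving gives a = −0.08576, b = 0.04959.
Gradient magnitude |∇z| = √(a² + b²) = √(0.00735 + 0.00246) = 0.09906.
True dip = arctan(0.09906) = 5.7°, dipping toward ESE (azimuth ≈ 120°).

5.7°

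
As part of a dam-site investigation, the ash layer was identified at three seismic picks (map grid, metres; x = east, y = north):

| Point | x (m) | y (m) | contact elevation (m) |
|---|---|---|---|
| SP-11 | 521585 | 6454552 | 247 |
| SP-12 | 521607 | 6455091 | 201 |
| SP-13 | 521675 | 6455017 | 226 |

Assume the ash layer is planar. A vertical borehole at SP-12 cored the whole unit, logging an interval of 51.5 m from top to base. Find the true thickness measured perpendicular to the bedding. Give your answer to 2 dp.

Two edge vectors: SP-11→SP-12 = (22, 539, -46), SP-11→SP-13 = (90, 465, -21).
Normal n = (SP-11→SP-12) × (SP-11→SP-13) = (10071, -3678, -38280).
So ∂z/∂x = −n_x/n_z = 0.26309 and ∂z/∂y = −n_y/n_z = −0.09608.
|∇z| = √(a²+b²) = 0.28008, so dip δ = arctan(0.28008) = 15.65°.
True thickness = vertical thickness × cos δ = 51.5 × cos 15.65° = 49.59 m.

49.59 m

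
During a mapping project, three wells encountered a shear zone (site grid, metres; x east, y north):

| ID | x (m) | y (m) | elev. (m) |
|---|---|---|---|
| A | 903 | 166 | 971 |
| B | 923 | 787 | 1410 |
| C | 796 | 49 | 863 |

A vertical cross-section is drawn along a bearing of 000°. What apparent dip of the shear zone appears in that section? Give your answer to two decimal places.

Let the plane be z = a·x + b·y + c.
B−A: 20a + 621b = 439;  C−A: −107a − 117b = −108.
Solving gives a = 0.24498, b = 0.69903.
Unit vector along 000° is (sin 0°, cos 0°) = (0.0000, 1.0000).
Slope in that direction = a·(0.0000) + b·(1.0000) = 0.69903.
Apparent dip = arctan|0.69903| = 34.95° (true dip is 36.5°, so apparent ≤ true as expected).

34.95°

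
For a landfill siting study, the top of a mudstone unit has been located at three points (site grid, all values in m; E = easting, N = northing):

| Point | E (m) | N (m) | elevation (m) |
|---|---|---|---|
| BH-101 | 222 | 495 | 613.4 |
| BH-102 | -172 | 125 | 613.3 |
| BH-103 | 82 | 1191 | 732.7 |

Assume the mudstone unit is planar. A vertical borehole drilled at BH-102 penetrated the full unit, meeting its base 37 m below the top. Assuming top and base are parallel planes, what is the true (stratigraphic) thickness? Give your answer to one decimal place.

Let the plane be z = a·E + b·N + c.
BH-102−BH-101: −394a − 370b = −0.1;  BH-103−BH-101: −140a + 696b = 119.3.
Solving gives a = −0.13518, b = 0.14422.
|∇z| = √(a²+b²) = 0.19767, so dip δ = arctan(0.19767) = 11.18°.
True thickness = vertical thickness × cos δ = 37 × cos 11.18° = 36.3 m.

36.3 m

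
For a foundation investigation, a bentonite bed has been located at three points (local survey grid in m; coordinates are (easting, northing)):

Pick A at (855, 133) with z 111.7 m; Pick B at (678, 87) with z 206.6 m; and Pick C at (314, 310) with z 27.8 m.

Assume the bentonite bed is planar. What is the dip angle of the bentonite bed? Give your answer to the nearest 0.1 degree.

50.2°

Two edge vectors: Pick A→Pick B = (-177, -46, 94.9), Pick A→Pick C = (-541, 177, -83.9).
Normal n = (Pick A→Pick B) × (Pick A→Pick C) = (-12937.9, -66191.2, -56215).
So ∂z/∂E = −n_x/n_z = −0.23015 and ∂z/∂N = −n_y/n_z = −1.17747.
Gradient magnitude |∇z| = √(a² + b²) = √(0.05297 + 1.38642) = 1.19975.
True dip = arctan(1.19975) = 50.2°, dipping toward N (azimuth ≈ 011°).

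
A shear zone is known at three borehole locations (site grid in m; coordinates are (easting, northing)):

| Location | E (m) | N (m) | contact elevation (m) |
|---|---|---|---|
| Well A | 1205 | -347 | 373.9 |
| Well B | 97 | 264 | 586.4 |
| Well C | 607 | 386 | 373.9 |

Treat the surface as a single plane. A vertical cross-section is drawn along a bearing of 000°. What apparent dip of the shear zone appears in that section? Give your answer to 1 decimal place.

Two edge vectors: Well A→Well B = (-1108, 611, 212.5), Well A→Well C = (-598, 733, 0).
Normal n = (Well A→Well B) × (Well A→Well C) = (-155762.5, -127075, -446786).
So ∂z/∂E = −n_x/n_z = −0.34863 and ∂z/∂N = −n_y/n_z = −0.28442.
Unit vector along 000° is (sin 0°, cos 0°) = (0.0000, 1.0000).
Slope in that direction = a·(0.0000) + b·(1.0000) = −0.28442.
Apparent dip = arctan|0.28442| = 15.9° (true dip is 24.2°, so apparent ≤ true as expected).

15.9°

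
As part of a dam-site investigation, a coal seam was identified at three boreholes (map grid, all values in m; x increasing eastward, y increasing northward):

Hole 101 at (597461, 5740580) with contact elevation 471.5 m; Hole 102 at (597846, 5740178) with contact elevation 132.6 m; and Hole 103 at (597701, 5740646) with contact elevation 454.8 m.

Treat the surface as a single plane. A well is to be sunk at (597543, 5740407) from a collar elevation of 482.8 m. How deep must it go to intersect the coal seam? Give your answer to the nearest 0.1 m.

137.2 m

Two edge vectors: Hole 101→Hole 102 = (385, -402, -338.9), Hole 101→Hole 103 = (240, 66, -16.7).
Normal n = (Hole 101→Hole 102) × (Hole 101→Hole 103) = (29080.8, -74906.5, 121890).
So ∂z/∂x = −n_x/n_z = −0.238582328 and ∂z/∂y = −n_y/n_z = 0.614541800.
Intercept c from Hole 101: 471.5 + 142543.64 − 3527826.37 = −3384811.23.
At (597543, 5740407): z_contact = −142563.20 + 3527720.05 − 3384811.23 = 345.62 m.
Depth below ground = 482.8 − 345.62 = 137.2 m.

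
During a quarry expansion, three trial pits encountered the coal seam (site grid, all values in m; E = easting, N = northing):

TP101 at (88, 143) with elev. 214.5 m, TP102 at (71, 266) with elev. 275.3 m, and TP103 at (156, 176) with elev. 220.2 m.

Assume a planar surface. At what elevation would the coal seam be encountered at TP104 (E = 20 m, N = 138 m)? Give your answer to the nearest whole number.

Two edge vectors: TP101→TP102 = (-17, 123, 60.8), TP101→TP103 = (68, 33, 5.7).
Normal n = (TP101→TP102) × (TP101→TP103) = (-1305.3, 4231.3, -8925).
So ∂z/∂E = −n_x/n_z = −0.14625 and ∂z/∂N = −n_y/n_z = 0.47410.
Intercept c from TP101: 214.5 + 12.87 − 67.80 = 159.57.
At (20, 138): z = −2.9 + 65.4 + 159.57 = 222.1 m.

222 m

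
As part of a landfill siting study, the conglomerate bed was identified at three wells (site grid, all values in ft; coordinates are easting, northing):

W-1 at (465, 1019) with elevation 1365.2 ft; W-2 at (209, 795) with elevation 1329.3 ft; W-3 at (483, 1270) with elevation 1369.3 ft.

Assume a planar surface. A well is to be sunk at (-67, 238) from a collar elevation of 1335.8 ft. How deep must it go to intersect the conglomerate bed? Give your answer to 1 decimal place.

47.3 ft

Two edge vectors: W-1→W-2 = (-256, -224, -35.9), W-1→W-3 = (18, 251, 4.1).
Normal n = (W-1→W-2) × (W-1→W-3) = (8092.5, 403.4, -60224).
So ∂z/∂easting = −n_x/n_z = 0.134373 and ∂z/∂northing = −n_y/n_z = 0.006698.
Intercept c from W-1: 1365.2 − 62.48 − 6.83 = 1295.89.
At (-67, 238): z_contact = −9.00 + 1.59 + 1295.89 = 1288.48 ft.
Depth below ground = 1335.8 − 1288.48 = 47.3 ft.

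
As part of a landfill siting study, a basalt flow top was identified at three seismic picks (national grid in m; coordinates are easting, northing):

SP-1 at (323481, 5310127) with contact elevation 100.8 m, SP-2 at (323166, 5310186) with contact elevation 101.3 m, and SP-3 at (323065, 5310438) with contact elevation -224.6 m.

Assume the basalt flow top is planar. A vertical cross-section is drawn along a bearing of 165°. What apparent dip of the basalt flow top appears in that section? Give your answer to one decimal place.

Let the plane be z = a·easting + b·northing + c.
SP-2−SP-1: −315a + 59b = 0.5;  SP-3−SP-1: −416a + 311b = −325.4.
Solving gives a = −0.26360, b = −1.39890.
Unit vector along 165° is (sin 165°, cos 165°) = (0.2588, -0.9659).
Slope in that direction = a·(0.2588) + b·(-0.9659) = 1.28301.
Apparent dip = arctan|1.28301| = 52.1° (true dip is 54.9°, so apparent ≤ true as expected).

52.1°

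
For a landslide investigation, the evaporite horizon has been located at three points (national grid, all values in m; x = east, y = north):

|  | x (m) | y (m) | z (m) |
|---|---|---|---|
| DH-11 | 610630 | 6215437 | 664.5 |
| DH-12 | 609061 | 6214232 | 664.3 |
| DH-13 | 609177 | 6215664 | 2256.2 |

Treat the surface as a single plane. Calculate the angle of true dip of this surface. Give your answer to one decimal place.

Two edge vectors: DH-11→DH-12 = (-1569, -1205, -0.2), DH-11→DH-13 = (-1453, 227, 1591.7).
Normal n = (DH-11→DH-12) × (DH-11→DH-13) = (-1917953.1, 2497667.9, -2107028).
So ∂z/∂x = −n_x/n_z = −0.91026 and ∂z/∂y = −n_y/n_z = 1.18540.
Gradient magnitude |∇z| = √(a² + b²) = √(0.82858 + 1.40517) = 1.49457.
True dip = arctan(1.49457) = 56.2°, dipping toward SE (azimuth ≈ 142°).

56.2°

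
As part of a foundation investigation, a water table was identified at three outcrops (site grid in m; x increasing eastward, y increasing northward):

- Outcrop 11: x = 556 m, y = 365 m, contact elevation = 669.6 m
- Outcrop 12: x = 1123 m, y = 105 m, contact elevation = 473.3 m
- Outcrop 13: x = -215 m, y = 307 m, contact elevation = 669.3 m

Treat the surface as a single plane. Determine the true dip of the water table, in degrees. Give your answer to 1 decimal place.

33.1°

Two edge vectors: Outcrop 11→Outcrop 12 = (567, -260, -196.3), Outcrop 11→Outcrop 13 = (-771, -58, -0.3).
Normal n = (Outcrop 11→Outcrop 12) × (Outcrop 11→Outcrop 13) = (-11307.4, 151517.4, -233346).
So ∂z/∂x = −n_x/n_z = −0.04846 and ∂z/∂y = −n_y/n_z = 0.64933.
Gradient magnitude |∇z| = √(a² + b²) = √(0.00235 + 0.42162) = 0.65113.
True dip = arctan(0.65113) = 33.1°, dipping toward S (azimuth ≈ 176°).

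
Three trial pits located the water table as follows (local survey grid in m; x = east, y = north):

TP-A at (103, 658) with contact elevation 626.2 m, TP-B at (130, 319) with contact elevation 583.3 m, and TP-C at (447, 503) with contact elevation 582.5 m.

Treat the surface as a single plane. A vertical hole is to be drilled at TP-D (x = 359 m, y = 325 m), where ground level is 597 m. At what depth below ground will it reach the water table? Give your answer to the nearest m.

30 m

Two edge vectors: TP-A→TP-B = (27, -339, -42.9), TP-A→TP-C = (344, -155, -43.7).
Normal n = (TP-A→TP-B) × (TP-A→TP-C) = (8164.8, -13577.7, 112431).
So ∂z/∂x = −n_x/n_z = −0.07262 and ∂z/∂y = −n_y/n_z = 0.12076.
Intercept c from TP-A: 626.2 + 7.48 − 79.46 = 554.22.
At (359, 325): z_contact = −26.1 + 39.2 + 554.22 = 567.4 m.
Depth below ground = 597 − 567.4 = 30 m.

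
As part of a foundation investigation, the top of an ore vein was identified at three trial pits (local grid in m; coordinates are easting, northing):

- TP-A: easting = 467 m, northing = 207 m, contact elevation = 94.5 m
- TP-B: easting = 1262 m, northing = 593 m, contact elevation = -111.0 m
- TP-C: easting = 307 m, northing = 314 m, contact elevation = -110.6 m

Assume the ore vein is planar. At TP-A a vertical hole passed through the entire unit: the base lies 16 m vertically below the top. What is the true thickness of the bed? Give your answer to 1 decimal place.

9.3 m

Let the plane be z = a·easting + b·northing + c.
TP-B−TP-A: 795a + 386b = −205.5;  TP-C−TP-A: −160a + 107b = −205.1.
Solving gives a = 0.38944, b = −1.33448.
|∇z| = √(a²+b²) = 1.39014, so dip δ = arctan(1.39014) = 54.27°.
True thickness = vertical thickness × cos δ = 16 × cos 54.27° = 9.3 m.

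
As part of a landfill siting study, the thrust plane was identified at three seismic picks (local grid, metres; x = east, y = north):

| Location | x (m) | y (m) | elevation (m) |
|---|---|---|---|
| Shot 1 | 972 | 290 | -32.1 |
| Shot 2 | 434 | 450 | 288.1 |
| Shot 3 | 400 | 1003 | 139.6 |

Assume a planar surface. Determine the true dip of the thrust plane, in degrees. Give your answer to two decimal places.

37.04°

Let the plane be z = a·x + b·y + c.
Shot 2−Shot 1: −538a + 160b = 320.2;  Shot 3−Shot 1: −572a + 713b = 171.7.
Solving gives a = −0.68760, b = −0.31081.
Gradient magnitude |∇z| = √(a² + b²) = √(0.47280 + 0.09660) = 0.75459.
True dip = arctan(0.75459) = 37.04°, dipping toward ENE (azimuth ≈ 066°).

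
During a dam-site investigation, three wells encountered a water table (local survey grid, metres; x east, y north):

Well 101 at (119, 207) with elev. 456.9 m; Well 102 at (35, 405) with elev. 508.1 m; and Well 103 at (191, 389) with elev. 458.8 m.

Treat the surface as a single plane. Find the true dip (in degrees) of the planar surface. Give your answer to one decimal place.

18.2°

Two edge vectors: Well 101→Well 102 = (-84, 198, 51.2), Well 101→Well 103 = (72, 182, 1.9).
Normal n = (Well 101→Well 102) × (Well 101→Well 103) = (-8942.2, 3846, -29544).
So ∂z/∂x = −n_x/n_z = −0.30267 and ∂z/∂y = −n_y/n_z = 0.13018.
Gradient magnitude |∇z| = √(a² + b²) = √(0.09161 + 0.01695) = 0.32948.
True dip = arctan(0.32948) = 18.2°, dipping toward ESE (azimuth ≈ 113°).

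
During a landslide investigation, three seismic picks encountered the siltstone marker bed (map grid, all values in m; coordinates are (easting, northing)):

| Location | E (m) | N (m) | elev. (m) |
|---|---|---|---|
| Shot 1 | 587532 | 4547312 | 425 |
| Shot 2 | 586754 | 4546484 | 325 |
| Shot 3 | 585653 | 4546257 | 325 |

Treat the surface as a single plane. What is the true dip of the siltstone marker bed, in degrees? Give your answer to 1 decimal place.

Let the plane be z = a·E + b·N + c.
Shot 2−Shot 1: −778a − 828b = −100;  Shot 3−Shot 1: −1879a − 1055b = −100.
Solving gives a = −0.03088, b = 0.14979.
Gradient magnitude |∇z| = √(a² + b²) = √(0.00095 + 0.02244) = 0.15294.
True dip = arctan(0.15294) = 8.7°, dipping toward SSE (azimuth ≈ 168°).

8.7°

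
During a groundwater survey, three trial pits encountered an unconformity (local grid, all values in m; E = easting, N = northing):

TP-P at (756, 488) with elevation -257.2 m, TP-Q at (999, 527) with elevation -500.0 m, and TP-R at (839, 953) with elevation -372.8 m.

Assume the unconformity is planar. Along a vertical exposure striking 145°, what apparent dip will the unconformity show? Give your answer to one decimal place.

Two edge vectors: TP-P→TP-Q = (243, 39, -242.8), TP-P→TP-R = (83, 465, -115.6).
Normal n = (TP-P→TP-Q) × (TP-P→TP-R) = (108393.6, 7938.4, 109758).
So ∂z/∂E = −n_x/n_z = −0.98757 and ∂z/∂N = −n_y/n_z = −0.07233.
Unit vector along 145° is (sin 145°, cos 145°) = (0.5736, -0.8192).
Slope in that direction = a·(0.5736) + b·(-0.8192) = −0.50720.
Apparent dip = arctan|0.50720| = 26.9° (true dip is 44.7°, so apparent ≤ true as expected).

26.9°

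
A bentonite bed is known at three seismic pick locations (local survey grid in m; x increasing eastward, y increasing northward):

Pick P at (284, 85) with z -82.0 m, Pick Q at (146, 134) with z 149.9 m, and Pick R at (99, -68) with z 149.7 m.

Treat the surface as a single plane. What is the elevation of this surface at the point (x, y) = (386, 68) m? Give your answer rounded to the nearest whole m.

-246 m

Two edge vectors: Pick P→Pick Q = (-138, 49, 231.9), Pick P→Pick R = (-185, -153, 231.7).
Normal n = (Pick P→Pick Q) × (Pick P→Pick R) = (46834, -10926.9, 30179).
So ∂z/∂x = −n_x/n_z = −1.55187 and ∂z/∂y = −n_y/n_z = 0.36207.
Intercept c from Pick P: -82 + 440.73 − 30.78 = 327.96.
At (386, 68): z = −599.0 + 24.6 + 327.96 = -246.4 m.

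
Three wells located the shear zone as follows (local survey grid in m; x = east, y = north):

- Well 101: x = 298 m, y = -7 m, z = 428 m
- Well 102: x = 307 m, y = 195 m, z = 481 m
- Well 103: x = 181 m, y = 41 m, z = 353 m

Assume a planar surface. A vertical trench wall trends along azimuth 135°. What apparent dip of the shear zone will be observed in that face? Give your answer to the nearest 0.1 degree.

19.7°

Two edge vectors: Well 101→Well 102 = (9, 202, 53), Well 101→Well 103 = (-117, 48, -75).
Normal n = (Well 101→Well 102) × (Well 101→Well 103) = (-17694, -5526, 24066).
So ∂z/∂x = −n_x/n_z = 0.73523 and ∂z/∂y = −n_y/n_z = 0.22962.
Unit vector along 135° is (sin 135°, cos 135°) = (0.7071, -0.7071).
Slope in that direction = a·(0.7071) + b·(-0.7071) = 0.35752.
Apparent dip = arctan|0.35752| = 19.7° (true dip is 37.6°, so apparent ≤ true as expected).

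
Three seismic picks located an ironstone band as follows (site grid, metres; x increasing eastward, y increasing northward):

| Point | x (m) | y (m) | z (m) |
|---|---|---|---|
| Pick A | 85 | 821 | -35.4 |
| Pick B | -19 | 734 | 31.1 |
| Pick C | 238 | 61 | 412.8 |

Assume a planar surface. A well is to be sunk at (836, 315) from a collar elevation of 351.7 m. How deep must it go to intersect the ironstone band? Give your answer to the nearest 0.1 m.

Let the plane be z = a·x + b·y + c.
Pick B−Pick A: −104a − 87b = 66.5;  Pick C−Pick A: 153a − 760b = 448.2.
Solving gives a = −0.12503, b = −0.61491.
Then c = -35.4 − a·85 − b·821 = 480.07.
At (836, 315): z_contact = −104.52 − 193.70 + 480.07 = 181.85 m.
Depth below ground = 351.7 − 181.85 = 169.9 m.

169.9 m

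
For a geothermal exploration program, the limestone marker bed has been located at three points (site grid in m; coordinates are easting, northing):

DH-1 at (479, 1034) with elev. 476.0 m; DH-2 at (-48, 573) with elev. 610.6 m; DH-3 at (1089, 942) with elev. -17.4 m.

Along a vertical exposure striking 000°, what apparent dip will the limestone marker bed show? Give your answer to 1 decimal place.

Two edge vectors: DH-1→DH-2 = (-527, -461, 134.6), DH-1→DH-3 = (610, -92, -493.4).
Normal n = (DH-1→DH-2) × (DH-1→DH-3) = (239840.6, -177915.8, 329694).
So ∂z/∂easting = −n_x/n_z = −0.72746 and ∂z/∂northing = −n_y/n_z = 0.53964.
Unit vector along 000° is (sin 0°, cos 0°) = (0.0000, 1.0000).
Slope in that direction = a·(0.0000) + b·(1.0000) = 0.53964.
Apparent dip = arctan|0.53964| = 28.4° (true dip is 42.2°, so apparent ≤ true as expected).

28.4°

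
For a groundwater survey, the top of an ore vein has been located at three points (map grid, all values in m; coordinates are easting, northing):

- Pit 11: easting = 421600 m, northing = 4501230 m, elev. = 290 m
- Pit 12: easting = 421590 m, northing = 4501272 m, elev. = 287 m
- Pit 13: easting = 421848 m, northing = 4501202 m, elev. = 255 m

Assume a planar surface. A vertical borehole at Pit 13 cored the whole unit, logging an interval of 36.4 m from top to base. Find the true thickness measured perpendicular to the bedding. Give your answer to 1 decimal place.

Two edge vectors: Pit 11→Pit 12 = (-10, 42, -3), Pit 11→Pit 13 = (248, -28, -35).
Normal n = (Pit 11→Pit 12) × (Pit 11→Pit 13) = (-1554, -1094, -10136).
So ∂z/∂easting = −n_x/n_z = −0.15331 and ∂z/∂northing = −n_y/n_z = −0.10793.
|∇z| = √(a²+b²) = 0.18750, so dip δ = arctan(0.18750) = 10.62°.
True thickness = vertical thickness × cos δ = 36.4 × cos 10.62° = 35.8 m.

35.8 m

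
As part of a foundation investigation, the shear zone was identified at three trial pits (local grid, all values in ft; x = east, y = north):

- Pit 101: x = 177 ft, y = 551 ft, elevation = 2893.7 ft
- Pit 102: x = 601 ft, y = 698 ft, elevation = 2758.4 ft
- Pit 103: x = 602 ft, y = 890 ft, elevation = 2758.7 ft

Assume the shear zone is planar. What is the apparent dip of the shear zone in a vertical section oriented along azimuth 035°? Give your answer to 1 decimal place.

10.3°

Let the plane be z = a·x + b·y + c.
Pit 102−Pit 101: 424a + 147b = −135.3;  Pit 103−Pit 101: 425a + 339b = −135.
Solving gives a = −0.32022, b = 0.00323.
Unit vector along 035° is (sin 35°, cos 35°) = (0.5736, 0.8192).
Slope in that direction = a·(0.5736) + b·(0.8192) = −0.18103.
Apparent dip = arctan|0.18103| = 10.3° (true dip is 17.8°, so apparent ≤ true as expected).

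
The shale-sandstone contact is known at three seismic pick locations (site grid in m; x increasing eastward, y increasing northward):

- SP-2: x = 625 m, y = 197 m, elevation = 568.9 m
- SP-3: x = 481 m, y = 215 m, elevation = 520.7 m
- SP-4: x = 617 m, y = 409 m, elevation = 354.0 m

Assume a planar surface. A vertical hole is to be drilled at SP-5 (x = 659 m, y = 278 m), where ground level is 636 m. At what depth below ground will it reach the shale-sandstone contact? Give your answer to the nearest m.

141 m

Two edge vectors: SP-2→SP-3 = (-144, 18, -48.2), SP-2→SP-4 = (-8, 212, -214.9).
Normal n = (SP-2→SP-3) × (SP-2→SP-4) = (6350.2, -30560, -30384).
So ∂z/∂x = −n_x/n_z = 0.20900 and ∂z/∂y = −n_y/n_z = −1.00579.
Intercept c from SP-2: 568.9 − 130.62 + 198.14 = 636.42.
At (659, 278): z_contact = 137.7 − 279.6 + 636.42 = 494.5 m.
Depth below ground = 636 − 494.5 = 141 m.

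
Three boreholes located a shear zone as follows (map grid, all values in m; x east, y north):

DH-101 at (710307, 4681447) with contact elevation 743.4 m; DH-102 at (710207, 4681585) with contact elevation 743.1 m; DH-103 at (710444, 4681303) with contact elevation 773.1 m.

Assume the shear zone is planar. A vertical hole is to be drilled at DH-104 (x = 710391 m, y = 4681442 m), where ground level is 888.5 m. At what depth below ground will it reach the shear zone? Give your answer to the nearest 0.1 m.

Two edge vectors: DH-101→DH-102 = (-100, 138, -0.3), DH-101→DH-103 = (137, -144, 29.7).
Normal n = (DH-101→DH-102) × (DH-101→DH-103) = (4055.4, 2928.9, -4506).
So ∂z/∂x = −n_x/n_z = 0.900000000 and ∂z/∂y = −n_y/n_z = 0.650000000.
Intercept c from DH-101: 743.4 − 639276.30 − 3042940.55 = −3681473.45.
At (710391, 4681442): z_contact = 639351.90 + 3042937.30 − 3681473.45 = 815.75 m.
Depth below ground = 888.5 − 815.75 = 72.8 m.

72.8 m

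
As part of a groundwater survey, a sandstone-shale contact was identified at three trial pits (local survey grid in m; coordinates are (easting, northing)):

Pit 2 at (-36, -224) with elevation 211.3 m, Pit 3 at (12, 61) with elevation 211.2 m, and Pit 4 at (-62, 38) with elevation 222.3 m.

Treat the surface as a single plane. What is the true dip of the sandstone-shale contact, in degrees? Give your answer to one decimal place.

Let the plane be z = a·E + b·N + c.
Pit 3−Pit 2: 48a + 285b = −0.1;  Pit 4−Pit 2: −26a + 262b = 11.
Solving gives a = −0.15817, b = 0.02629.
Gradient magnitude |∇z| = √(a² + b²) = √(0.02502 + 0.00069) = 0.16034.
True dip = arctan(0.16034) = 9.1°, dipping toward E (azimuth ≈ 099°).

9.1°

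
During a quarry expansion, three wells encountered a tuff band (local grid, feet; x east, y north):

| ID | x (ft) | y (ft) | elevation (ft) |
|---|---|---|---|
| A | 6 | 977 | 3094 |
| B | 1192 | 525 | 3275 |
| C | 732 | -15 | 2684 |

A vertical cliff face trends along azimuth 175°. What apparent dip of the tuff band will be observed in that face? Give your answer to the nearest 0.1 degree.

Let the plane be z = a·x + b·y + c.
B−A: 1186a − 452b = 181;  C−A: 726a − 992b = −410.
Solving gives a = 0.43009, b = 0.72807.
Unit vector along 175° is (sin 175°, cos 175°) = (0.0872, -0.9962).
Slope in that direction = a·(0.0872) + b·(-0.9962) = −0.68782.
Apparent dip = arctan|0.68782| = 34.5° (true dip is 40.2°, so apparent ≤ true as expected).

34.5°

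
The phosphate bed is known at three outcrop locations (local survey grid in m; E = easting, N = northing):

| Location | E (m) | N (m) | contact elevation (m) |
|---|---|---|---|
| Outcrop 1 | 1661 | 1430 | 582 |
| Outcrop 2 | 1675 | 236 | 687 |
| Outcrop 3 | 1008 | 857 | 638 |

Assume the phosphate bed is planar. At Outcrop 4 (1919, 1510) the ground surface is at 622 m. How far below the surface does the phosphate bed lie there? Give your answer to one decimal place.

Let the plane be z = a·E + b·N + c.
Outcrop 2−Outcrop 1: 14a − 1194b = 105;  Outcrop 3−Outcrop 1: −653a − 573b = 56.
Solving gives a = −0.008504, b = −0.088039.
Then c = 582 − a·1661 − b·1430 = 722.02.
At (1919, 1510): z_contact = −16.32 − 132.94 + 722.02 = 572.76 m.
Depth below ground = 622 − 572.76 = 49.2 m.

49.2 m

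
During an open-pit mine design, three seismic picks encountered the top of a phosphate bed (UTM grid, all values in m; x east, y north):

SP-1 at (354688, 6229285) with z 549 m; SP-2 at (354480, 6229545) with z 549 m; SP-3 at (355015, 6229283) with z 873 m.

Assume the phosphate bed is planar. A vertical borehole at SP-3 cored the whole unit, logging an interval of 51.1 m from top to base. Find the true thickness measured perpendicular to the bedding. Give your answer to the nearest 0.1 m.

Two edge vectors: SP-1→SP-2 = (-208, 260, 0), SP-1→SP-3 = (327, -2, 324).
Normal n = (SP-1→SP-2) × (SP-1→SP-3) = (84240, 67392, -84604).
So ∂z/∂x = −n_x/n_z = 0.99570 and ∂z/∂y = −n_y/n_z = 0.79656.
|∇z| = √(a²+b²) = 1.27512, so dip δ = arctan(1.27512) = 51.89°.
True thickness = vertical thickness × cos δ = 51.1 × cos 51.89° = 31.5 m.

31.5 m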